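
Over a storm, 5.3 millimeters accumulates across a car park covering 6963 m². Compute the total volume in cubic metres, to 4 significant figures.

36.90 cubic metres

1 mm over 1 m² is 1 L, so volume = 5.3 × 6963 = 36903.9 L = 36.90 m³.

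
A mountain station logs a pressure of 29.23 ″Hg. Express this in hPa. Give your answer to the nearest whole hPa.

1 inHg = 33.8639 hPa, so 29.23 × 33.8639 = 990 hPa.

990 hPa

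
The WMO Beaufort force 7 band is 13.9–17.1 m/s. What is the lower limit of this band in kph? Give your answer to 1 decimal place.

13.9–17.1 m/s × 3.6 = 50.0–61.6 km/h.

50.0 km/h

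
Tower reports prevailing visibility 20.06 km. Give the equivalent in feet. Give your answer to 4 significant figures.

65810 ft

1 km = 3280.84 ft, so 20.06 × 3280.84 = 65810 ft.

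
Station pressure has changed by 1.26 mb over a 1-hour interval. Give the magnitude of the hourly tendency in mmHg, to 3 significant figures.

0.945 mmHg per hour

1.26 mb / 1 h × 0.750062 mmHg/mb = 0.945 mmHg/h.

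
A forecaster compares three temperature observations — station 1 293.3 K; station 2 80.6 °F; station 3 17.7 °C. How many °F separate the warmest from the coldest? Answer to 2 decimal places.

16.74 °F

station 1: 293.3 K = 20.150 °C.
station 2: 80.6 °F = 27.000 °C.
Spread: 27.000 − 17.700 = 9.300 °C = 16.74 °F.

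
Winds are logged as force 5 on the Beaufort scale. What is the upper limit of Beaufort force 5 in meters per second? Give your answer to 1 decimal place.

Beaufort 5 (fresh breeze) spans 8.0–10.7 m/s.

10.7 m/s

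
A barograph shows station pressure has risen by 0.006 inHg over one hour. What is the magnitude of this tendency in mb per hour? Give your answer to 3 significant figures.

0.203 mb per hour

0.006 inHg / 1 h × 33.8639 mb/inHg = 0.203 mb/h.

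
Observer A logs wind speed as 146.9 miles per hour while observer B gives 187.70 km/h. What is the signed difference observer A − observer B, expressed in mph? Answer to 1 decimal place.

observer B: 187.70 km/h = 116.631 mph.
Difference: 146.900 − 116.631 = 30.3 mph.

30.3 mph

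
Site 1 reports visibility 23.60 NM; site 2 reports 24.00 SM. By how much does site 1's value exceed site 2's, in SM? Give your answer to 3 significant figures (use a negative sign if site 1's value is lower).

3.16 SM

site 1: 23.60 nmi = 27.1584 SM.
Difference: 27.1584 − 24.0000 = 3.16 SM.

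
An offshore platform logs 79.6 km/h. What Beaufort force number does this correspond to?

79.6 km/h = 22.1 m/s, which is Beaufort 9 (strong gale, 20.8–24.4 m/s).

Beaufort force 9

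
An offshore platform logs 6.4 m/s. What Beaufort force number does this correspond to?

Beaufort force 4

6.4 m/s lies in the Beaufort 4 band (moderate breeze, 5.5–7.9 m/s).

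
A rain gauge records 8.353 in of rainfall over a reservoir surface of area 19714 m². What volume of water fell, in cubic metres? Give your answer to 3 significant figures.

4180 cubic metres

Depth: 8.353 in × 25.4 = 212.1662 mm.
1 mm over 1 m² is 1 L, so volume = 212.1662 × 19714 = 4182644.5 L = 4180 m³.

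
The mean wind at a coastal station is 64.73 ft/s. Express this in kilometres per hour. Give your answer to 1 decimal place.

71.0 km/h

1 ft/s = 1.09728 km/h, so 64.73 × 1.09728 = 71.0 km/h.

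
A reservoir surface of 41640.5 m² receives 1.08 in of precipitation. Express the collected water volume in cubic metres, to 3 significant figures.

Depth: 1.08 in × 25.4 = 27.432 mm.
1 mm over 1 m² is 1 L, so volume = 27.432 × 41640.5 = 1142282.2 L = 1140 m³.

1140 cubic metres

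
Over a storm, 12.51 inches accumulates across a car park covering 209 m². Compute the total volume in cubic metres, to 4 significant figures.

Depth: 12.51 in × 25.4 = 317.754 mm.
1 mm over 1 m² is 1 L, so volume = 317.754 × 209 = 66410.586 L = 66.41 m³.

66.41 cubic metres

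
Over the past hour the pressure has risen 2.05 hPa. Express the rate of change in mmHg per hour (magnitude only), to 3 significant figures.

1.54 mmHg per hour

2.05 hPa / 1 h × 0.750062 mmHg/hPa = 1.54 mmHg/h.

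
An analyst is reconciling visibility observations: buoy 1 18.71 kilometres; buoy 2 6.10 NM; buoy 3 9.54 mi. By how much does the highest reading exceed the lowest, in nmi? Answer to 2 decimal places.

buoy 1: 18.71 km = 10.1026 nmi.
buoy 3: 9.54 SM = 8.2900 nmi.
Spread: 10.1026 − 6.1000 = 4.00 nmi.

4.00 nmi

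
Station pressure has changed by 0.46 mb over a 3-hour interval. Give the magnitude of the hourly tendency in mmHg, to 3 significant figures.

0.46 mb / 3 h × 0.750062 mmHg/mb = 0.115 mmHg/h.

0.115 mmHg per hour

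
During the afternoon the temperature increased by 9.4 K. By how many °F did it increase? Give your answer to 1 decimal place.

A change of 1 °C equals a change of 1.8 °F: Δ°F = 9.4 × 1.8 = 16.9 °F.

16.9 °F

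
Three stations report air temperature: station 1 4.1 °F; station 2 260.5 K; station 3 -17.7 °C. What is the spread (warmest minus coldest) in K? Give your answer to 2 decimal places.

station 1: 4.1 °F = -15.500 °C.
station 2: 260.5 K = -12.650 °C.
Spread: (-12.650) − (-17.700) = 5.050 °C.

5.05 K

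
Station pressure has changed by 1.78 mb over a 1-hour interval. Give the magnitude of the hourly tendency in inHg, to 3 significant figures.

0.0526 inHg per hour

1.78 mb / 1 h × 0.02953 inHg/mb = 0.0526 inHg/h.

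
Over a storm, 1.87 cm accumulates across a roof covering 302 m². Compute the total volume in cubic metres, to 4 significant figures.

Depth: 1.87 cm × 10 = 18.7 mm.
1 mm over 1 m² is 1 L, so volume = 18.7 × 302 = 5647.4 L = 5.647 m³.

5.647 cubic metres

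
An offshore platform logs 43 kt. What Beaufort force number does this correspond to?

Beaufort force 9

43 kt lies in the Beaufort 9 band (strong gale, 41–47 kt).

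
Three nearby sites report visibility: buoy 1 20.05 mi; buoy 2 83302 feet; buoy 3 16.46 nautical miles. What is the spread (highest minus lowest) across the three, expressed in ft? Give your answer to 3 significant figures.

22600 ft

buoy 1: 20.05 SM = 105864.00 ft.
buoy 3: 16.46 nmi = 100012.86 ft.
Spread: 105864.00 − 83302.00 = 22600 ft.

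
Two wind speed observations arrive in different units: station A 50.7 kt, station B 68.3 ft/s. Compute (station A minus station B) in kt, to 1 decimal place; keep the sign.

station B: 68.3 ft/s = 40.467 kt.
Difference: 50.700 − 40.467 = 10.2 kt.

10.2 kt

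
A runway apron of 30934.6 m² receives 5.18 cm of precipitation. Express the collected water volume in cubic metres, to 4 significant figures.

1602 cubic metres

Depth: 5.18 cm × 10 = 51.8 mm.
1 mm over 1 m² is 1 L, so volume = 51.8 × 30934.6 = 1602412.3 L = 1602 m³.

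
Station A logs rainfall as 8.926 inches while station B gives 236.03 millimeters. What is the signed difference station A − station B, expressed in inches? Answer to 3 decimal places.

station B: 236.03 mm = 9.29252 in.
Difference: 8.92600 − 9.29252 = -0.367 in.

-0.367 in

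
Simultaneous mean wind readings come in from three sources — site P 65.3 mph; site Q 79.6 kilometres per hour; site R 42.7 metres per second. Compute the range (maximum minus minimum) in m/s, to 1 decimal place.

site P: 65.3 mph = 29.192 m/s.
site Q: 79.6 km/h = 22.111 m/s.
Spread: 42.700 − 22.111 = 20.6 m/s.

20.6 m/s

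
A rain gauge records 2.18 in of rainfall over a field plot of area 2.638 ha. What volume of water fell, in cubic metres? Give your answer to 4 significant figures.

1461 cubic metres

Depth: 2.18 in × 25.4 = 55.372 mm.
Area: 2.638 ha = 26380 m².
1 mm over 1 m² is 1 L, so volume = 55.372 × 26380 = 1460713.4 L = 1461 m³.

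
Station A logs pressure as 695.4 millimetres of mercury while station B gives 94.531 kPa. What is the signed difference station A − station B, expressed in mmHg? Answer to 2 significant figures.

station B: 94.531 kPa = 709.04 mmHg.
Difference: 695.40 − 709.04 = -14 mmHg.

-14 mmHg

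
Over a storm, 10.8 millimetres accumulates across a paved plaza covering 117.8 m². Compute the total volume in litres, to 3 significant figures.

1270 litres

1 mm over 1 m² is 1 L, so volume = 10.8 × 117.8 = 1272.24 L ≈ 1270 L.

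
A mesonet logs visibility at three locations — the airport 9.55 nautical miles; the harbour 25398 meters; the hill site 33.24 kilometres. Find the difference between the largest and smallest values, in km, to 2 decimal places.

15.55 km

the airport: 9.55 nmi = 17.6866 km.
the harbour: 25398 m = 25.3980 km.
Spread: 33.2400 − 17.6866 = 15.55 km.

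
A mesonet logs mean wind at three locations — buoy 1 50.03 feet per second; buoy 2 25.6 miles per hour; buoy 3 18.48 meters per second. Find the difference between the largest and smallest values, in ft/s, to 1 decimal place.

buoy 2: 25.6 mph = 37.547 ft/s.
buoy 3: 18.48 m/s = 60.630 ft/s.
Spread: 60.630 − 37.547 = 23.1 ft/s.

23.1 ft/s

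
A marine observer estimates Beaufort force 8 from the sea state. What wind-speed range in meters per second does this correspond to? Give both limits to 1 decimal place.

Beaufort 8 (gale) spans 17.2–20.7 m/s.

17.2 to 20.7 m/s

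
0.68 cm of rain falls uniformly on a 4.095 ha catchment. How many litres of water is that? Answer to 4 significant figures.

Depth: 0.68 cm × 10 = 6.8 mm.
Area: 4.095 ha = 40950 m².
1 mm over 1 m² is 1 L, so volume = 6.8 × 40950 = 278460 L ≈ 278500 L.

278500 litres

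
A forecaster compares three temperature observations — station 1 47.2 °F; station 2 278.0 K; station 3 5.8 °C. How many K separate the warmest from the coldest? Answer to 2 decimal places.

station 1: 47.2 °F = 8.444 °C.
station 2: 278.0 K = 4.850 °C.
Spread: 8.444 − 4.850 = 3.594 °C.

3.59 K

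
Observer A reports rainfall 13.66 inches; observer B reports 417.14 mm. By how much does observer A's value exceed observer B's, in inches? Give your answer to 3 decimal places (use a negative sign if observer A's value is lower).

observer B: 417.14 mm = 16.42283 in.
Difference: 13.66000 − 16.42283 = -2.763 in.

-2.763 in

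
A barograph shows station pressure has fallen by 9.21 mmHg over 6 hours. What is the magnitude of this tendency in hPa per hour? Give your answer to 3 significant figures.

9.21 mmHg / 6 h × 1.33322 hPa/mmHg = 2.05 hPa/h.

2.05 hPa per hour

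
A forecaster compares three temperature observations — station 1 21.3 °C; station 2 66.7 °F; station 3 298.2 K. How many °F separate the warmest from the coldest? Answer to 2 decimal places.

station 2: 66.7 °F = 19.278 °C.
station 3: 298.2 K = 25.050 °C.
Spread: 25.050 − 19.278 = 5.772 °C = 10.39 °F.

10.39 °F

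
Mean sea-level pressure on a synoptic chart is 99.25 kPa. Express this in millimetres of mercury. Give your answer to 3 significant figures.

1 kPa = 7.50062 mmHg, so 99.25 × 7.50062 = 744 mmHg.

744 mmHg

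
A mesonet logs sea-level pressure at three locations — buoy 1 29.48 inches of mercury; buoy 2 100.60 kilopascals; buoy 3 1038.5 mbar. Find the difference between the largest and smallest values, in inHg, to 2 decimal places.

buoy 2: 100.60 kPa = 29.7072 inHg.
buoy 3: 1038.5 mb = 30.6669 inHg.
Spread: 30.6669 − 29.4800 = 1.19 inHg.

1.19 inHg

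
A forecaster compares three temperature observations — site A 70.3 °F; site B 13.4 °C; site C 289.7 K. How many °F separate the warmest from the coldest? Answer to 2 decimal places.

14.18 °F

site A: 70.3 °F = 21.278 °C.
site C: 289.7 K = 16.550 °C.
Spread: 21.278 − 13.400 = 7.878 °C = 14.18 °F.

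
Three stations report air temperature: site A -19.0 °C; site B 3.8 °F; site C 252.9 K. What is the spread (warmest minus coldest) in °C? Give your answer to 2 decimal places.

4.58 °C

site B: 3.8 °F = -15.667 °C.
site C: 252.9 K = -20.250 °C.
Spread: (-15.667) − (-20.250) = 4.583 °C.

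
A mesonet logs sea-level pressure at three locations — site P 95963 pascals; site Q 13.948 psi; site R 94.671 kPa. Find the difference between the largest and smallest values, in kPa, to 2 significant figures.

1.5 kPa

site P: 95963 Pa = 95.963 kPa.
site Q: 13.948 psi = 96.168 kPa.
Spread: 96.168 − 94.671 = 1.5 kPa.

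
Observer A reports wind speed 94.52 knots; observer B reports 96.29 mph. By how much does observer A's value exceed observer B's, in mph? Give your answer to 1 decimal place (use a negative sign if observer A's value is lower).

observer A: 94.52 kt = 108.772 mph.
Difference: 108.772 − 96.290 = 12.5 mph.

12.5 mph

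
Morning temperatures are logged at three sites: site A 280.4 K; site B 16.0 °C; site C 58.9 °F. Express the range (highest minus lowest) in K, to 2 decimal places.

site A: 280.4 K = 7.250 °C.
site C: 58.9 °F = 14.944 °C.
Spread: 16.000 − 7.250 = 8.750 °C.

8.75 K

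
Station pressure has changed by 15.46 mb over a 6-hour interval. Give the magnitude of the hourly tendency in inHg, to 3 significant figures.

15.46 mb / 6 h × 0.02953 inHg/mb = 0.0761 inHg/h.

0.0761 inHg per hour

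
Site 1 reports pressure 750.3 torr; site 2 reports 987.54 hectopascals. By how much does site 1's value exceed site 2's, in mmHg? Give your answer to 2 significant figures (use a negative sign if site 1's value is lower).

9.6 mmHg

site 2: 987.54 hPa = 740.716 mmHg.
Difference: 750.300 − 740.716 = 9.6 mmHg.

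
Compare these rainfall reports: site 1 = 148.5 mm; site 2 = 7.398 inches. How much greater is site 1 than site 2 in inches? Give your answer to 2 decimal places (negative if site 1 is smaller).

site 1: 148.5 mm = 5.8465 in.
Difference: 5.8465 − 7.3980 = -1.55 in.

-1.55 in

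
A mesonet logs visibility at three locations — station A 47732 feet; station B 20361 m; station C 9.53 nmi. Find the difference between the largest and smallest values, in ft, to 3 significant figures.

station B: 20361 m = 66801.18 ft.
station C: 9.53 nmi = 57905.38 ft.
Spread: 66801.18 − 47732.00 = 19100 ft.

19100 ft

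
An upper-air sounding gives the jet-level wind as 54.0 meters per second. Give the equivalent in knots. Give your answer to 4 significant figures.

1 m/s = 1.94384 kt, so 54.0 × 1.94384 = 105.0 kt.

105.0 kt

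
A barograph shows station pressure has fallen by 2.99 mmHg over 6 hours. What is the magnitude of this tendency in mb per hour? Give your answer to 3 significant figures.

0.664 mb per hour

2.99 mmHg / 6 h × 1.33322 mb/mmHg = 0.664 mb/h.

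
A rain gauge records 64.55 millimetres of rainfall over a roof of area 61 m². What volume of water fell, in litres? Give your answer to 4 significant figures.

3938 litres

1 mm over 1 m² is 1 L, so volume = 64.55 × 61 = 3937.55 L ≈ 3938 L.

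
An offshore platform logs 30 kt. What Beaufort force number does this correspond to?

30 kt lies in the Beaufort 7 band (near gale, 28–33 kt).

Beaufort force 7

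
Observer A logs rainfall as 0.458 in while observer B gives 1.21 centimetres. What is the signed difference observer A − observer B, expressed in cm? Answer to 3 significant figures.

-0.0467 cm

observer A: 0.458 in = 1.163320 cm.
Difference: 1.163320 − 1.210000 = -0.0467 cm.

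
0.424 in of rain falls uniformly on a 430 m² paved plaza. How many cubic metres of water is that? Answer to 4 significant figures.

4.631 cubic metres

Depth: 0.424 in × 25.4 = 10.7696 mm.
1 mm over 1 m² is 1 L, so volume = 10.7696 × 430 = 4630.928 L = 4.631 m³.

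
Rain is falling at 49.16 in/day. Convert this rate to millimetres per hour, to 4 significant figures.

52.03 mm/hour

49.16 in/day × 25.4 mm/in × 0.0416667 day/hour = 52.03 mm/hour.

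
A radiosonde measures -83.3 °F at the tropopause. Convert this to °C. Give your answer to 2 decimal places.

-64.06 °C

°C = (°F − 32) × 5/9 = (-83.3 − 32) / 1.8 = -64.06 °C.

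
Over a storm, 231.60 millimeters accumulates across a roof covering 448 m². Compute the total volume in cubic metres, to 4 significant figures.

103.8 cubic metres

1 mm over 1 m² is 1 L, so volume = 231.6 × 448 = 103756.8 L = 103.8 m³.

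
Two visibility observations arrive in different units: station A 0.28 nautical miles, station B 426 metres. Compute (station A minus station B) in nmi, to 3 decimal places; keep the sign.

0.050 nmi

station B: 426 m = 0.23002 nmi.
Difference: 0.28000 − 0.23002 = 0.050 nmi.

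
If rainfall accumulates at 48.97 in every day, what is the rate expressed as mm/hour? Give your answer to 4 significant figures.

51.83 mm/hour

48.97 in/day × 25.4 mm/in × 0.0416667 day/hour = 51.83 mm/hour.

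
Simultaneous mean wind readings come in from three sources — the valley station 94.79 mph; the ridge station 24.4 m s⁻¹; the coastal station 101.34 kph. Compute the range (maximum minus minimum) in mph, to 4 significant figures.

40.21 mph

the ridge station: 24.4 m/s = 54.5812 mph.
the coastal station: 101.34 km/h = 62.9698 mph.
Spread: 94.7900 − 54.5812 = 40.21 mph.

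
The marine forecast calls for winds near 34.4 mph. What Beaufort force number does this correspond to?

Beaufort force 7

34.4 mph = 15.4 m/s, which is Beaufort 7 (near gale, 13.9–17.1 m/s).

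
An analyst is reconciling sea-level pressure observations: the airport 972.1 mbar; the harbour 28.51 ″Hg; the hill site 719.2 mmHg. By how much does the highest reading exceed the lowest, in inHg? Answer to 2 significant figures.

0.39 inHg

the airport: 972.1 mb = 28.7061 inHg.
the hill site: 719.2 mmHg = 28.3150 inHg.
Spread: 28.7061 − 28.3150 = 0.39 inHg.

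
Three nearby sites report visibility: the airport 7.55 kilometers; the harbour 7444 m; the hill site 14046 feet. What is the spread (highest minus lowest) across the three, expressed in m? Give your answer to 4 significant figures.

3269 m

the airport: 7.55 km = 7550.00 m.
the hill site: 14046 ft = 4281.22 m.
Spread: 7550.00 − 4281.22 = 3269 m.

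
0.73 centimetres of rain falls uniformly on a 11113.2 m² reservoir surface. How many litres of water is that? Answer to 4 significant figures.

81130 litres

Depth: 0.73 cm × 10 = 7.3 mm.
1 mm over 1 m² is 1 L, so volume = 7.3 × 11113.2 = 81126.36 L ≈ 81130 L.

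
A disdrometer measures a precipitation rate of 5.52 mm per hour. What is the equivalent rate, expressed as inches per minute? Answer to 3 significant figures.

5.52 mm/hour × 0.0393701 in/mm × 0.0166667 hour/minute = 0.00362 in/minute.

0.00362 in/minute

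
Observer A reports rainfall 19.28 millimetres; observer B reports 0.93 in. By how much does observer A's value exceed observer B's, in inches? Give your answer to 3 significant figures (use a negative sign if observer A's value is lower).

-0.171 in

observer A: 19.28 mm = 0.75906 in.
Difference: 0.75906 − 0.93000 = -0.171 in.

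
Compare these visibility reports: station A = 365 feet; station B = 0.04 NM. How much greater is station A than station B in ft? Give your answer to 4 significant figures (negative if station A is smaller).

122.0 ft

station B: 0.04 nmi = 243.045 ft.
Difference: 365.000 − 243.045 = 122.0 ft.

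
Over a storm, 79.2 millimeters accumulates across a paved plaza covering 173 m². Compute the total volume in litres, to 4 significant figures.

13700 litres

1 mm over 1 m² is 1 L, so volume = 79.2 × 173 = 13701.6 L ≈ 13700 L.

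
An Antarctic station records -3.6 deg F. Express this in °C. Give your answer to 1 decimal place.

-19.8 °C

°C = (°F − 32) × 5/9 = (-3.6 − 32) / 1.8 = -19.8 °C.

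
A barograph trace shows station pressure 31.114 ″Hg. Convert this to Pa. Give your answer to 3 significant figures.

105000 Pa

1 inHg = 3386.39 Pa, so 31.114 × 3386.39 = 105000 Pa.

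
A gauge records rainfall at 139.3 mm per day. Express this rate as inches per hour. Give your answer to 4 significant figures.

139.3 mm/day × 0.0393701 in/mm × 0.0416667 day/hour = 0.2285 in/hour.

0.2285 in/hour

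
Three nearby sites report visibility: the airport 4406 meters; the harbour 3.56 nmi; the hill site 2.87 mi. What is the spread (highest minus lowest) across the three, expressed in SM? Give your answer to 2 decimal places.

the airport: 4406 m = 2.7378 SM.
the harbour: 3.56 nmi = 4.0968 SM.
Spread: 4.0968 − 2.7378 = 1.36 SM.

1.36 SM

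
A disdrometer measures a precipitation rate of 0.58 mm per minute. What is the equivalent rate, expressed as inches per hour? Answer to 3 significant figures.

1.37 in/hour

0.58 mm/minute × 0.0393701 in/mm × 60 minute/hour = 1.37 in/hour.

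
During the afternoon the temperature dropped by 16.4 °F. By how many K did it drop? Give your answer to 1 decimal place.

Converting a difference, only the 9/5 scale factor applies: ΔK = 16.4 × 0.5556 = 9.1 K.

9.1 K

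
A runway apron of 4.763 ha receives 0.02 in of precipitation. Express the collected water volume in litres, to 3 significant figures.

24200 litres

Depth: 0.02 in × 25.4 = 0.508 mm.
Area: 4.763 ha = 47630 m².
1 mm over 1 m² is 1 L, so volume = 0.508 × 47630 = 24196.04 L ≈ 24200 L.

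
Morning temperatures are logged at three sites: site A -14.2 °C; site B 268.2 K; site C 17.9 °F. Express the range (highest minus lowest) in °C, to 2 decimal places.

9.25 °C

site B: 268.2 K = -4.950 °C.
site C: 17.9 °F = -7.833 °C.
Spread: (-4.950) − (-14.200) = 9.250 °C.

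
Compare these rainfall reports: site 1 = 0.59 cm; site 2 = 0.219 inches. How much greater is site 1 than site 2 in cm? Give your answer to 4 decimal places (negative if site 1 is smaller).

site 2: 0.219 in = 0.556260 cm.
Difference: 0.590000 − 0.556260 = 0.0337 cm.

0.0337 cm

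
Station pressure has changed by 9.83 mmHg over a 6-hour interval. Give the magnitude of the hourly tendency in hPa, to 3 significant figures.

2.18 hPa per hour

9.83 mmHg / 6 h × 1.33322 hPa/mmHg = 2.18 hPa/h.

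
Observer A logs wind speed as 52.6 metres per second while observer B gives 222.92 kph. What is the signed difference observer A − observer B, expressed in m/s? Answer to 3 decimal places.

-9.322 m/s

observer B: 222.92 km/h = 61.92222 m/s.
Difference: 52.60000 − 61.92222 = -9.322 m/s.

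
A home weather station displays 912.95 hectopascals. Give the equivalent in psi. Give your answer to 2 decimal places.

1 hPa = 0.0145038 psi, so 912.95 × 0.0145038 = 13.24 psi.

13.24 psi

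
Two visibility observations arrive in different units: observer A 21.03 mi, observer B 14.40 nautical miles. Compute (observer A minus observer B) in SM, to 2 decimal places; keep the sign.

4.46 SM

observer B: 14.40 nmi = 16.5712 SM.
Difference: 21.0300 − 16.5712 = 4.46 SM.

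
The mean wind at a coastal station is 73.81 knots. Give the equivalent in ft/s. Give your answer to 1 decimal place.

124.6 ft/s

1 kt = 1.68781 ft/s, so 73.81 × 1.68781 = 124.6 ft/s.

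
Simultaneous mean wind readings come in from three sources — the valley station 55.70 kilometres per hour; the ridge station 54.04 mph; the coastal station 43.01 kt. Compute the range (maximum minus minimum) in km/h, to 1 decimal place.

the ridge station: 54.04 mph = 86.969 km/h.
the coastal station: 43.01 kt = 79.655 km/h.
Spread: 86.969 − 55.700 = 31.3 km/h.

31.3 km/h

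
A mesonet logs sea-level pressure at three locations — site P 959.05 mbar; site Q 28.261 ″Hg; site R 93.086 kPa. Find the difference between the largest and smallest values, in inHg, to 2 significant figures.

0.83 inHg

site P: 959.05 mb = 28.3207 inHg.
site R: 93.086 kPa = 27.4883 inHg.
Spread: 28.3207 − 27.4883 = 0.83 inHg.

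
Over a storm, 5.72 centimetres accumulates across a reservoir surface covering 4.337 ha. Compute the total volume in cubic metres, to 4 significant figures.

Depth: 5.72 cm × 10 = 57.2 mm.
Area: 4.337 ha = 43370 m².
1 mm over 1 m² is 1 L, so volume = 57.2 × 43370 = 2480764 L = 2481 m³.

2481 cubic metres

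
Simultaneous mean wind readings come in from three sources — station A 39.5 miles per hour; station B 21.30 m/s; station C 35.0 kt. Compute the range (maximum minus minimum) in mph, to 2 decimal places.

8.15 mph

station B: 21.30 m/s = 47.6467 mph.
station C: 35.0 kt = 40.2773 mph.
Spread: 47.6467 − 39.5000 = 8.15 mph.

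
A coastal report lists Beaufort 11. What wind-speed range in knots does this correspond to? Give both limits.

56 to 63 kt

Beaufort 11 (violent storm) spans 56–63 knots.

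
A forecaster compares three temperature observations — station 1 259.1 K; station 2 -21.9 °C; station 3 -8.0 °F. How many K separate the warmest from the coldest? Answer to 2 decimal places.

station 1: 259.1 K = -14.050 °C.
station 3: -8.0 °F = -22.222 °C.
Spread: (-14.050) − (-22.222) = 8.172 °C.

8.17 K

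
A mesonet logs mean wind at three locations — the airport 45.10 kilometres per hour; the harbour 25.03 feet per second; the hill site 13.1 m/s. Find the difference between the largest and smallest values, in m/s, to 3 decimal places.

5.471 m/s

the airport: 45.10 km/h = 12.52778 m/s.
the harbour: 25.03 ft/s = 7.62914 m/s.
Spread: 13.10000 − 7.62914 = 5.471 m/s.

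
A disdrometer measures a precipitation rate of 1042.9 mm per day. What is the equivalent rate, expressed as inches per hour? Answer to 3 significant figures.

1.71 in/hour

1042.9 mm/day × 0.0393701 in/mm × 0.0416667 day/hour = 1.71 in/hour.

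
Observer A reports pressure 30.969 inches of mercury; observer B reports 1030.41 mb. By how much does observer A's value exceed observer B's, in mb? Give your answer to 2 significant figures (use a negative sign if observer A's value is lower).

observer A: 30.969 inHg = 1048.73 mb.
Difference: 1048.73 − 1030.41 = 18 mb.

18 mb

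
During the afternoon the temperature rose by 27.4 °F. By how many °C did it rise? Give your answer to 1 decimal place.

A change of 1 °C equals a change of 1.8 °F: Δ°C = 27.4 × 0.5556 = 15.2 °C.

15.2 °C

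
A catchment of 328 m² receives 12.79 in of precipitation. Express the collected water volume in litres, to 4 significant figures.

106600 litres

Depth: 12.79 in × 25.4 = 324.866 mm.
1 mm over 1 m² is 1 L, so volume = 324.866 × 328 = 106556.05 L ≈ 106600 L.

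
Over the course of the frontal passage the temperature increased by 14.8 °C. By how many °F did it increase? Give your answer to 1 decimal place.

26.6 °F

For a temperature change the 32° offset cancels: Δ°F = 14.8 × 1.8 = 26.6 °F.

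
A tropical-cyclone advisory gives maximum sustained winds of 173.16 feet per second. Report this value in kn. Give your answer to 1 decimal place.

102.6 kt

1 ft/s = 0.592484 kt, so 173.16 × 0.592484 = 102.6 kt.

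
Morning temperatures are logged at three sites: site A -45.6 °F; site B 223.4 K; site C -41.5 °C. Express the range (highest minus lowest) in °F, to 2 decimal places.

14.85 °F

site A: -45.6 °F = -43.111 °C.
site B: 223.4 K = -49.750 °C.
Spread: (-41.500) − (-49.750) = 8.250 °C = 14.85 °F.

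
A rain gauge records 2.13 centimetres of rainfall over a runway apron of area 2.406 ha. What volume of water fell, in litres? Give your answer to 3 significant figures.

Depth: 2.13 cm × 10 = 21.3 mm.
Area: 2.406 ha = 24060 m².
1 mm over 1 m² is 1 L, so volume = 21.3 × 24060 = 512478 L ≈ 512000 L.

512000 litres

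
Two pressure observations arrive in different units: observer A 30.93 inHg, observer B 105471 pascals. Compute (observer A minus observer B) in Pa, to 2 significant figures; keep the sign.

-730 Pa

observer A: 30.93 inHg = 104741.01 Pa.
Difference: 104741.01 − 105471.00 = -730 Pa.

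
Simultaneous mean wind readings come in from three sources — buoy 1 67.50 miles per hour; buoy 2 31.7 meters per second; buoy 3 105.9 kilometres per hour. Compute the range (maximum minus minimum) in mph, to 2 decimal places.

5.11 mph

buoy 2: 31.7 m/s = 70.9109 mph.
buoy 3: 105.9 km/h = 65.8032 mph.
Spread: 70.9109 − 65.8032 = 5.11 mph.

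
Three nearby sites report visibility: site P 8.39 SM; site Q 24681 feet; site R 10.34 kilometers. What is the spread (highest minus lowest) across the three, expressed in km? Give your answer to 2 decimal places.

5.98 km

site P: 8.39 SM = 13.5024 km.
site Q: 24681 ft = 7.5228 km.
Spread: 13.5024 − 7.5228 = 5.98 km.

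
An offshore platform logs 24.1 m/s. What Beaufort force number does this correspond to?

24.1 m/s lies in the Beaufort 9 band (strong gale, 20.8–24.4 m/s).

Beaufort force 9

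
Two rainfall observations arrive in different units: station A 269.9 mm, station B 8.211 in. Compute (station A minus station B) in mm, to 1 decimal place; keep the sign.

61.3 mm

station B: 8.211 in = 208.559 mm.
Difference: 269.900 − 208.559 = 61.3 mm.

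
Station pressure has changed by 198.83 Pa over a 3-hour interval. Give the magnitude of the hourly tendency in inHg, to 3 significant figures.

198.83 Pa / 3 h × 0.0002953 inHg/Pa = 0.0196 inHg/h.

0.0196 inHg per hour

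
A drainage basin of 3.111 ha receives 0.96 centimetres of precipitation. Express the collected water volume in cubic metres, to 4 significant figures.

Depth: 0.96 cm × 10 = 9.6 mm.
Area: 3.111 ha = 31110 m².
1 mm over 1 m² is 1 L, so volume = 9.6 × 31110 = 298656 L = 298.7 m³.

298.7 cubic metres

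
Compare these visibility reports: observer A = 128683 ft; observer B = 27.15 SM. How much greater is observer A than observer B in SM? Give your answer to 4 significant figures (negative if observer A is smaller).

-2.778 SM

observer A: 128683 ft = 24.37178 SM.
Difference: 24.37178 − 27.15000 = -2.778 SM.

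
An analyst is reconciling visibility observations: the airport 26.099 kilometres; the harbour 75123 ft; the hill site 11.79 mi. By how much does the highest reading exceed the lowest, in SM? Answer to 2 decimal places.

the airport: 26.099 km = 16.2172 SM.
the harbour: 75123 ft = 14.2278 SM.
Spread: 16.2172 − 11.7900 = 4.43 SM.

4.43 SM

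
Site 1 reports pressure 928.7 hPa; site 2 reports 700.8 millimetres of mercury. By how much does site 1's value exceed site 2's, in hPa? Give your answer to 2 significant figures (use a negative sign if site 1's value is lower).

site 2: 700.8 mmHg = 934.323 hPa.
Difference: 928.700 − 934.323 = -5.6 hPa.

-5.6 hPa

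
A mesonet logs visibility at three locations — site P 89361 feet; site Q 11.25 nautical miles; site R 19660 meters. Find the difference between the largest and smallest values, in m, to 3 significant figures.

site P: 89361 ft = 27237.23 m.
site Q: 11.25 nmi = 20835.00 m.
Spread: 27237.23 − 19660.00 = 7580 m.

7580 m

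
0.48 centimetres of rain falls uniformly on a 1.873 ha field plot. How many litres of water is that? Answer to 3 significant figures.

Depth: 0.48 cm × 10 = 4.8 mm.
Area: 1.873 ha = 18730 m².
1 mm over 1 m² is 1 L, so volume = 4.8 × 18730 = 89904 L ≈ 89900 L.

89900 litres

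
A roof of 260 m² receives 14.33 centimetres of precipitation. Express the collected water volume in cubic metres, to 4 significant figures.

37.26 cubic metres

Depth: 14.33 cm × 10 = 143.3 mm.
1 mm over 1 m² is 1 L, so volume = 143.3 × 260 = 37258 L = 37.26 m³.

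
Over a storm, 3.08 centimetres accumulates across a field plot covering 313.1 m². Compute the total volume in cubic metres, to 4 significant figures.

9.643 cubic metres

Depth: 3.08 cm × 10 = 30.8 mm.
1 mm over 1 m² is 1 L, so volume = 30.8 × 313.1 = 9643.48 L = 9.643 m³.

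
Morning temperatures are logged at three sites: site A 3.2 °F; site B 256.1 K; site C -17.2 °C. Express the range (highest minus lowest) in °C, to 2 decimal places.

1.20 °C

site A: 3.2 °F = -16.000 °C.
site B: 256.1 K = -17.050 °C.
Spread: (-16.000) − (-17.200) = 1.200 °C.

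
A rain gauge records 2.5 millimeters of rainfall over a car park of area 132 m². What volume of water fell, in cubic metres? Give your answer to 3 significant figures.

1 mm over 1 m² is 1 L, so volume = 2.5 × 132 = 330 L = 0.330 m³.

0.330 cubic metres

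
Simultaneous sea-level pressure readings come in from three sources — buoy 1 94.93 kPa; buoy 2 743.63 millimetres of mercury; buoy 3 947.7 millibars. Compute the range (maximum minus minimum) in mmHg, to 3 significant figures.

32.8 mmHg

buoy 1: 94.93 kPa = 712.033 mmHg.
buoy 3: 947.7 mb = 710.833 mmHg.
Spread: 743.630 − 710.833 = 32.8 mmHg.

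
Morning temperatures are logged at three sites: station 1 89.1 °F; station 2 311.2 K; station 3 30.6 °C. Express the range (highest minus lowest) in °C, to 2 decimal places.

station 1: 89.1 °F = 31.722 °C.
station 2: 311.2 K = 38.050 °C.
Spread: 38.050 − 30.600 = 7.450 °C.

7.45 °C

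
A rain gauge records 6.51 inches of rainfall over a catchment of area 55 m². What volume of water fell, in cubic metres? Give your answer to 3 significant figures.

9.09 cubic metres

Depth: 6.51 in × 25.4 = 165.354 mm.
1 mm over 1 m² is 1 L, so volume = 165.354 × 55 = 9094.47 L = 9.09 m³.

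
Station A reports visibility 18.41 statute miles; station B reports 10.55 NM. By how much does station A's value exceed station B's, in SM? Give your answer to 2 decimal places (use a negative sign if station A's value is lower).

6.27 SM

station B: 10.55 nmi = 12.1407 SM.
Difference: 18.4100 − 12.1407 = 6.27 SM.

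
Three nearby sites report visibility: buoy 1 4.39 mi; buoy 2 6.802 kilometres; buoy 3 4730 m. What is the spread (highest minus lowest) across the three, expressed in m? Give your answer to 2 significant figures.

2300 m

buoy 1: 4.39 SM = 7065.02 m.
buoy 2: 6.802 km = 6802.00 m.
Spread: 7065.02 − 4730.00 = 2300 m.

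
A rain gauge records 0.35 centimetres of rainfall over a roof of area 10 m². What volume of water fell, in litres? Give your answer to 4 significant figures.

Depth: 0.35 cm × 10 = 3.5 mm.
1 mm over 1 m² is 1 L, so volume = 3.5 × 10 = 35 L ≈ 35.00 L.

35.00 litres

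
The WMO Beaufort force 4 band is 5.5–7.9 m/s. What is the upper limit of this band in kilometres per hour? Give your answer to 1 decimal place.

28.4 km/h

5.5–7.9 m/s × 3.6 = 19.8–28.4 km/h.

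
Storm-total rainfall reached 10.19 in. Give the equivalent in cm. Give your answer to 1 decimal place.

1 in = 2.54 cm, so 10.19 × 2.54 = 25.9 cm.

25.9 cm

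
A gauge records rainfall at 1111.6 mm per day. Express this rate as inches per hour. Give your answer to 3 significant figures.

1.82 in/hour

1111.6 mm/day × 0.0393701 in/mm × 0.0416667 day/hour = 1.82 in/hour.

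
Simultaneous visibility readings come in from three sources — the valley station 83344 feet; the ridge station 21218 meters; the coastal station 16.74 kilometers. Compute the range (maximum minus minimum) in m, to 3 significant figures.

the valley station: 83344 ft = 25403.25 m.
the coastal station: 16.74 km = 16740.00 m.
Spread: 25403.25 − 16740.00 = 8660 m.

8660 m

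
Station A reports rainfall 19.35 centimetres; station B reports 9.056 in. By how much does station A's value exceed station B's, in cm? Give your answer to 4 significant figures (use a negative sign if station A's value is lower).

-3.652 cm

station B: 9.056 in = 23.00224 cm.
Difference: 19.35000 − 23.00224 = -3.652 cm.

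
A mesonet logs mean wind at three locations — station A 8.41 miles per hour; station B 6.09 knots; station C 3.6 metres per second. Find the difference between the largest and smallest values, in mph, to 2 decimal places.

station B: 6.09 kt = 7.0082 mph.
station C: 3.6 m/s = 8.0530 mph.
Spread: 8.4100 − 7.0082 = 1.40 mph.

1.40 mph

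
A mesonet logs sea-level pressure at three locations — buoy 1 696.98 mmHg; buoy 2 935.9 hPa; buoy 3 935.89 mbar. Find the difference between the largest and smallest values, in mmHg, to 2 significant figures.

buoy 2: 935.9 hPa = 701.983 mmHg.
buoy 3: 935.89 mb = 701.975 mmHg.
Spread: 701.983 − 696.980 = 5.0 mmHg.

5.0 mmHg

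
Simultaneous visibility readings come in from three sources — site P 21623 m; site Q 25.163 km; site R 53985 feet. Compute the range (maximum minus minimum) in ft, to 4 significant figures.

28570 ft

site P: 21623 m = 70941.60 ft.
site Q: 25.163 km = 82555.77 ft.
Spread: 82555.77 − 53985.00 = 28570 ft.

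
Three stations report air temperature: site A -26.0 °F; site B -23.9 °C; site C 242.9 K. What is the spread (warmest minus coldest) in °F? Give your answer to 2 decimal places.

site A: -26.0 °F = -32.222 °C.
site C: 242.9 K = -30.250 °C.
Spread: (-23.900) − (-32.222) = 8.322 °C = 14.98 °F.

14.98 °F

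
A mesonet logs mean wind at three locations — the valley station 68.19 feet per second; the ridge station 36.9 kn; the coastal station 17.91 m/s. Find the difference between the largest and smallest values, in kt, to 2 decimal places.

5.59 kt

the valley station: 68.19 ft/s = 40.4015 kt.
the coastal station: 17.91 m/s = 34.8143 kt.
Spread: 40.4015 − 34.8143 = 5.59 kt.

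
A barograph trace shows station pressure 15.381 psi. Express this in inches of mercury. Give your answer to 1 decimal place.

31.3 inHg

1 psi = 2.03602 inHg, so 15.381 × 2.03602 = 31.3 inHg.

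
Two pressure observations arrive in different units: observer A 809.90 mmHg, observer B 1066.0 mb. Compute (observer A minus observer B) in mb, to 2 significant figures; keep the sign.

observer A: 809.90 mmHg = 1079.78 mb.
Difference: 1079.78 − 1066.00 = 14 mb.

14 mb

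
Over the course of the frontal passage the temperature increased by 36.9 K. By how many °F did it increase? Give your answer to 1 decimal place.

66.4 °F

For a temperature change the 32° offset cancels: Δ°F = 36.9 × 1.8 = 66.4 °F.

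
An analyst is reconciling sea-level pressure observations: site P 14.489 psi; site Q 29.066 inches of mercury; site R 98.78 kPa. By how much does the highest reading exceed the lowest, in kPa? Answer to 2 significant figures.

1.5 kPa

site P: 14.489 psi = 99.898 kPa.
site Q: 29.066 inHg = 98.429 kPa.
Spread: 99.898 − 98.429 = 1.5 kPa.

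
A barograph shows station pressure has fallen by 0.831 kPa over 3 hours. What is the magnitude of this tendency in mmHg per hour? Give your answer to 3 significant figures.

2.08 mmHg per hour

0.831 kPa / 3 h × 7.50062 mmHg/kPa = 2.08 mmHg/h.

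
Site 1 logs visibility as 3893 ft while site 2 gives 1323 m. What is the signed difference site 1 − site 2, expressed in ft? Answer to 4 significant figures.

-447.6 ft

site 2: 1323 m = 4340.551 ft.
Difference: 3893.000 − 4340.551 = -447.6 ft.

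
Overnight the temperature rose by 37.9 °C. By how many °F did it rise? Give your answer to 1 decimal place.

A change of 1 °C equals a change of 1.8 °F: Δ°F = 37.9 × 1.8 = 68.2 °F.

68.2 °F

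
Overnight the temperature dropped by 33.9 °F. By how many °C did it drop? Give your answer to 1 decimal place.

For a temperature change the 32° offset cancels: Δ°C = 33.9 × 0.5556 = 18.8 °C.

18.8 °C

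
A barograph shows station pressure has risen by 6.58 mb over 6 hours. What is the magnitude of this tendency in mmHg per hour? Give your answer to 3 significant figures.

6.58 mb / 6 h × 0.750062 mmHg/mb = 0.823 mmHg/h.

0.823 mmHg per hour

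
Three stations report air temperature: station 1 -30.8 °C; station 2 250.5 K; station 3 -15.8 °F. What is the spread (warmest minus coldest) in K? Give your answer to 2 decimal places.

8.15 K

station 2: 250.5 K = -22.650 °C.
station 3: -15.8 °F = -26.556 °C.
Spread: (-22.650) − (-30.800) = 8.150 °C.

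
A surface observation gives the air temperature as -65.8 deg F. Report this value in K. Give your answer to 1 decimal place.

218.8 K

First to °C: -54.33 °C.
Then to K: 218.8 K.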